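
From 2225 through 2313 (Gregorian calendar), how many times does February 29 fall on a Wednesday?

Leap years in 2225–2313: 21 of them.
Feb 29 weekday advances by 5 (mod 7) from one leap year to the next four years later (or differs when a century non-leap intervenes).
Leap-day weekdays: 2228:Fri 2232:Wed✓ 2236:Mon 2240:Sat 2244:Thu 2248:Tue 2252:Sun 2256:Fri 2260:Wed✓ 2264:Mon 2268:Sat 2272:Thu 2276:Tue 2280:Sun 2284:Fri 2288:Wed✓ 2292:Mon 2296:Sat 2304:Mon 2308:Sat 2312:Thu
Wednesday: 2232, 2260, 2288 → 3.

3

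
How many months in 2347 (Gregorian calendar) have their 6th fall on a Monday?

Check the 6th of each month of 2347: Jan 6: Mon, Feb 6: Thu, Mar 6: Thu, Apr 6: Sun, May 6: Tue, Jun 6: Fri, Jul 6: Sun, Aug 6: Wed, Sep 6: Sat, Oct 6: Mon, Nov 6: Thu, Dec 6: Sat.
Monday occurs in January, October — 2 months.

2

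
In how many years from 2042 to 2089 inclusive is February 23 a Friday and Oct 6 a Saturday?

Check each year's weekday for February 23 and Oct 6:
  2042: Sun/Mon  2043: Mon/Tue  2044: Tue/Thu  2045: Thu/Fri  2046: Fri/Sat ✓  2047: Sat/Sun  2048: Sun/Tue  2049: Tue/Wed  2050: Wed/Thu  2051: Thu/Fri  2052: Fri/Sun  2053: Sun/Mon  2054: Mon/Tue  2055: Tue/Wed  …(20 more)…  2076: Sun/Tue  2077: Tue/Wed  2078: Wed/Thu  2079: Thu/Fri  2080: Fri/Sun  2081: Sun/Mon  2082: Mon/Tue  2083: Tue/Wed  2084: Wed/Fri  2085: Fri/Sat ✓  2086: Sat/Sun  2087: Sun/Mon  2088: Mon/Wed  2089: Wed/Thu
Both conditions hold in: 2046, 2057, 2063, 2074, 2085 — 5.

5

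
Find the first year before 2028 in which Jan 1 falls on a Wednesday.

2025

Jan 1 advances by 2 weekdays after a leap year and by 1 after a common year.
2028: Jan 1 is Saturday (leap).
2027: Friday
2026: Thursday
2025: Wednesday
2025 begins on a Wednesday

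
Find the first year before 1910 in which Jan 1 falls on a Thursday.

Jan 1 advances by 2 weekdays after a leap year and by 1 after a common year.
1910: Jan 1 is Saturday.
1909: Friday
1908: Wednesday (leap)
1907: Tuesday
1906: Monday
1905: Sunday
1904: Friday (leap)
1903: Thursday
1903 begins on a Thursday

1903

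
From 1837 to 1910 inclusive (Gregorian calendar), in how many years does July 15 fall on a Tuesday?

9

Track July 15's weekday year by year (advancing +1, or +2 across a Feb 29):
  1837: Sat  1838: Sun (+1)  1839: Mon (+1)  1840: Wed (+2)  1841: Thu (+1)
  1842: Fri (+1)  1843: Sat (+1)  1844: Mon (+2)  1845: Tue (+1) ✓  1846: Wed (+1)
  1847: Thu (+1)  1848: Sat (+2)  1849: Sun (+1)  1850: Mon (+1)  … (46 more years) …
  1897: Thu (+1)  1898: Fri (+1)  1899: Sat (+1)  1900: Sun (+1)  1901: Mon (+1)
  1902: Tue (+1) ✓  1903: Wed (+1)  1904: Fri (+2)  1905: Sat (+1)  1906: Sun (+1)
  1907: Mon (+1)  1908: Wed (+2)  1909: Thu (+1)  1910: Fri (+1)
Tuesday years: 1845, 1851, 1856, 1862, 1873, 1879, 1884, 1890, 1902 — 9 in total.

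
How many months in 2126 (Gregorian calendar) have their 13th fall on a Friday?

2

Check the 13th of each month of 2126: Jan 13: Sun, Feb 13: Wed, Mar 13: Wed, Apr 13: Sat, May 13: Mon, Jun 13: Thu, Jul 13: Sat, Aug 13: Tue, Sep 13: Fri, Oct 13: Sun, Nov 13: Wed, Dec 13: Fri.
Friday occurs in September, December — 2 months.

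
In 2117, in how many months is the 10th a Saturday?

2

Check the 10th of each month of 2117: Jan 10: Sun, Feb 10: Wed, Mar 10: Wed, Apr 10: Sat, May 10: Mon, Jun 10: Thu, Jul 10: Sat, Aug 10: Tue, Sep 10: Fri, Oct 10: Sun, Nov 10: Wed, Dec 10: Fri.
Saturday occurs in April, July — 2 months.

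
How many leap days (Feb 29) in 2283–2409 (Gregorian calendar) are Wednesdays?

4

Leap years in 2283–2409: 31 of them.
Feb 29 weekday advances by 5 (mod 7) from one leap year to the next four years later (or differs when a century non-leap intervenes).
Leap-day weekdays: 2284:Fri 2288:Wed✓ 2292:Mon 2296:Sat 2304:Mon 2308:Sat 2312:Thu 2316:Tue 2320:Sun 2324:Fri 2328:Wed✓ 2332:Mon 2336:Sat …(5 more)… 2360:Mon 2364:Sat 2368:Thu 2372:Tue 2376:Sun 2380:Fri 2384:Wed✓ 2388:Mon 2392:Sat 2396:Thu 2400:Tue 2404:Sun 2408:Fri
Wednesday: 2288, 2328, 2356, 2384 → 4.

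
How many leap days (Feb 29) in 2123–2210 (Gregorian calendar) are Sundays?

3

Leap years in 2123–2210: 21 of them.
Feb 29 weekday advances by 5 (mod 7) from one leap year to the next four years later (or differs when a century non-leap intervenes).
Leap-day weekdays: 2124:Tue 2128:Sun✓ 2132:Fri 2136:Wed 2140:Mon 2144:Sat 2148:Thu 2152:Tue 2156:Sun✓ 2160:Fri 2164:Wed 2168:Mon 2172:Sat 2176:Thu 2180:Tue 2184:Sun✓ 2188:Fri 2192:Wed 2196:Mon 2204:Wed 2208:Mon
Sunday: 2128, 2156, 2184 → 3.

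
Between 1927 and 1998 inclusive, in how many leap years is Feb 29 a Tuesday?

2

Leap years in 1927–1998: 18 of them.
Feb 29 weekday advances by 5 (mod 7) from one leap year to the next four years later (or differs when a century non-leap intervenes).
Leap-day weekdays: 1928:Wed 1932:Mon 1936:Sat 1940:Thu 1944:Tue✓ 1948:Sun 1952:Fri 1956:Wed 1960:Mon 1964:Sat 1968:Thu 1972:Tue✓ 1976:Sun 1980:Fri 1984:Wed 1988:Mon 1992:Sat 1996:Thu
Tuesday: 1944, 1972 → 2.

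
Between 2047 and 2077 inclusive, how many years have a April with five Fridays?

9

April has 30 days; it has five Fridays when Friday falls among the first (month-length − 28) days — i.e. when April 1 is one of Friday/Thursday.
April 1 by year: 2047:Mon 2048:Wed 2049:Thu✓ 2050:Fri✓ 2051:Sat 2052:Mon 2053:Tue 2054:Wed 2055:Thu✓ 2056:Sat 2057:Sun 2058:Mon 2059:Tue 2060:Thu✓ 2061:Fri✓ 2062:Sat 2063:Sun 2064:Tue 2065:Wed 2066:Thu✓ 2067:Fri✓ 2068:Sun 2069:Mon 2070:Tue 2071:Wed 2072:Fri✓ 2073:Sat 2074:Sun 2075:Mon 2076:Wed 2077:Thu✓
Years with five Fridays: 2049, 2050, 2055, 2060, 2061, 2066, 2067, 2072, 2077 → 9.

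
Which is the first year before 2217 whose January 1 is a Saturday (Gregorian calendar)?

2214

Jan 1 advances by 2 weekdays after a leap year and by 1 after a common year.
2217: Jan 1 is Wednesday.
2216: Monday (leap)
2215: Sunday
2214: Saturday
2214 begins on a Saturday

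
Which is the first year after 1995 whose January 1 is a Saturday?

2000

Jan 1 advances by 2 weekdays after a leap year and by 1 after a common year.
1995: Jan 1 is Sunday.
1996: Monday (leap)
1997: Wednesday
1998: Thursday
1999: Friday
2000: Saturday (leap)
2000 begins on a Saturday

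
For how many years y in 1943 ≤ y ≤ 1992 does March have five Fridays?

March has 31 days; it has five Fridays when Friday falls among the first (month-length − 28) days — i.e. when March 1 is one of Friday/Thursday/Wednesday.
March 1 by year: 1943:Mon 1944:Wed✓ 1945:Thu✓ 1946:Fri✓ 1947:Sat 1948:Mon 1949:Tue 1950:Wed✓ 1951:Thu✓ 1952:Sat 1953:Sun 1954:Mon 1955:Tue 1956:Thu✓ 1957:Fri✓ …(20 more)… 1978:Wed✓ 1979:Thu✓ 1980:Sat 1981:Sun 1982:Mon 1983:Tue 1984:Thu✓ 1985:Fri✓ 1986:Sat 1987:Sun 1988:Tue 1989:Wed✓ 1990:Thu✓ 1991:Fri✓ 1992:Sun
Years with five Fridays: 1944, 1945, 1946, 1950, 1951, 1956, 1957, 1961, 1962, 1963, 1967, 1968, 1972, 1973, 1974, 1978, 1979, 1984, 1985, 1989, 1990, 1991 → 22.

22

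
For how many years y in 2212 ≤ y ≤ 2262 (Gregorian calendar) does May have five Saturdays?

23

May has 31 days; it has five Saturdays when Saturday falls among the first (month-length − 28) days — i.e. when May 1 is one of Saturday/Friday/Thursday.
May 1 by year: 2212:Fri✓ 2213:Sat✓ 2214:Sun 2215:Mon 2216:Wed 2217:Thu✓ 2218:Fri✓ 2219:Sat✓ 2220:Mon 2221:Tue 2222:Wed 2223:Thu✓ 2224:Sat✓ 2225:Sun 2226:Mon …(21 more)… 2248:Mon 2249:Tue 2250:Wed 2251:Thu✓ 2252:Sat✓ 2253:Sun 2254:Mon 2255:Tue 2256:Thu✓ 2257:Fri✓ 2258:Sat✓ 2259:Sun 2260:Tue 2261:Wed 2262:Thu✓
Years with five Saturdays: 2212, 2213, 2217, 2218, 2219, 2223, 2224, 2228, 2229, 2230, 2234, 2235, 2240, 2241, 2245, 2246, 2247, 2251, 2252, 2256, 2257, 2258, 2262 → 23.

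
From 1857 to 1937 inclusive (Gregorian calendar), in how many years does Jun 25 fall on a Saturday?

12

Track Jun 25's weekday year by year (advancing +1, or +2 across a Feb 29):
  1857: Thu  1858: Fri (+1)  1859: Sat (+1) ✓  1860: Mon (+2)  1861: Tue (+1)
  1862: Wed (+1)  1863: Thu (+1)  1864: Sat (+2) ✓  1865: Sun (+1)  1866: Mon (+1)
  1867: Tue (+1)  1868: Thu (+2)  1869: Fri (+1)  1870: Sat (+1) ✓  … (53 more years) …
  1924: Wed (+2)  1925: Thu (+1)  1926: Fri (+1)  1927: Sat (+1) ✓  1928: Mon (+2)
  1929: Tue (+1)  1930: Wed (+1)  1931: Thu (+1)  1932: Sat (+2) ✓  1933: Sun (+1)
  1934: Mon (+1)  1935: Tue (+1)  1936: Thu (+2)  1937: Fri (+1)
Saturday years: 1859, 1864, 1870, 1881, 1887, 1892, 1898, 1904, 1910, 1921, 1927, 1932 — 12 in total.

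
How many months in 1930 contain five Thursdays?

A month of length L has five Thursdays iff its first Thursday is on day ≤ L−28 (so day 1–3 in a 31-day month, 1–2 in a 30-day month, day 1 in a leap February).
Checking each month of 1930: Jan starts Wed (31d) ✓; Feb starts Sat (28d); Mar starts Sat (31d); Apr starts Tue (30d); May starts Thu (31d) ✓; Jun starts Sun (30d); Jul starts Tue (31d) ✓; Aug starts Fri (31d); Sep starts Mon (30d); Oct starts Wed (31d) ✓; Nov starts Sat (30d); Dec starts Mon (31d).
Five-Thursday months: January, May, July, October → 4.

4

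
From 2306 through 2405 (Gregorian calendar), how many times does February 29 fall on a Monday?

3

Leap years in 2306–2405: 25 of them.
Feb 29 weekday advances by 5 (mod 7) from one leap year to the next four years later (or differs when a century non-leap intervenes).
Leap-day weekdays: 2308:Sat 2312:Thu 2316:Tue 2320:Sun 2324:Fri 2328:Wed 2332:Mon✓ 2336:Sat 2340:Thu 2344:Tue 2348:Sun 2352:Fri 2356:Wed 2360:Mon✓ 2364:Sat 2368:Thu 2372:Tue 2376:Sun 2380:Fri 2384:Wed 2388:Mon✓ 2392:Sat 2396:Thu 2400:Tue 2404:Sun
Monday: 2332, 2360, 2388 → 3.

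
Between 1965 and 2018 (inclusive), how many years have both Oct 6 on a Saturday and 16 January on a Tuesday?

6

Check each year's weekday for Oct 6 and 16 January:
  1965: Wed/Sat  1966: Thu/Sun  1967: Fri/Mon  1968: Sun/Tue  1969: Mon/Thu  1970: Tue/Fri  1971: Wed/Sat  1972: Fri/Sun  1973: Sat/Tue ✓  1974: Sun/Wed  1975: Mon/Thu  1976: Wed/Fri  1977: Thu/Sun  1978: Fri/Mon  …(26 more)…  2005: Thu/Sun  2006: Fri/Mon  2007: Sat/Tue ✓  2008: Mon/Wed  2009: Tue/Fri  2010: Wed/Sat  2011: Thu/Sun  2012: Sat/Mon  2013: Sun/Wed  2014: Mon/Thu  2015: Tue/Fri  2016: Thu/Sat  2017: Fri/Mon  2018: Sat/Tue ✓
Both conditions hold in: 1973, 1979, 1990, 2001, 2007, 2018 — 6.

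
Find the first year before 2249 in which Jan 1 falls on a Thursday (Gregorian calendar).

2246

Jan 1 advances by 2 weekdays after a leap year and by 1 after a common year.
2249: Jan 1 is Monday.
2248: Saturday (leap)
2247: Friday
2246: Thursday
2246 begins on a Thursday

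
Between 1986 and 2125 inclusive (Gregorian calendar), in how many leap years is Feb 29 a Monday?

Leap years in 1986–2125: 34 of them.
Feb 29 weekday advances by 5 (mod 7) from one leap year to the next four years later (or differs when a century non-leap intervenes).
Leap-day weekdays: 1988:Mon✓ 1992:Sat 1996:Thu 2000:Tue 2004:Sun 2008:Fri 2012:Wed 2016:Mon✓ 2020:Sat 2024:Thu 2028:Tue 2032:Sun 2036:Fri …(8 more)… 2072:Mon✓ 2076:Sat 2080:Thu 2084:Tue 2088:Sun 2092:Fri 2096:Wed 2104:Fri 2108:Wed 2112:Mon✓ 2116:Sat 2120:Thu 2124:Tue
Monday: 1988, 2016, 2044, 2072, 2112 → 5.

5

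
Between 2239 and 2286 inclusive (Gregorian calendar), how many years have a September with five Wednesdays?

September has 30 days; it has five Wednesdays when Wednesday falls among the first (month-length − 28) days — i.e. when September 1 is one of Wednesday/Tuesday.
September 1 by year: 2239:Sun 2240:Tue✓ 2241:Wed✓ 2242:Thu 2243:Fri 2244:Sun 2245:Mon 2246:Tue✓ 2247:Wed✓ 2248:Fri 2249:Sat 2250:Sun 2251:Mon 2252:Wed✓ 2253:Thu …(18 more)… 2272:Sun 2273:Mon 2274:Tue✓ 2275:Wed✓ 2276:Fri 2277:Sat 2278:Sun 2279:Mon 2280:Wed✓ 2281:Thu 2282:Fri 2283:Sat 2284:Mon 2285:Tue✓ 2286:Wed✓
Years with five Wednesdays: 2240, 2241, 2246, 2247, 2252, 2257, 2258, 2263, 2268, 2269, 2274, 2275, 2280, 2285, 2286 → 15.

15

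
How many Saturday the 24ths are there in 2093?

2

Check the 24th of each month of 2093: Jan 24: Sat, Feb 24: Tue, Mar 24: Tue, Apr 24: Fri, May 24: Sun, Jun 24: Wed, Jul 24: Fri, Aug 24: Mon, Sep 24: Thu, Oct 24: Sat, Nov 24: Tue, Dec 24: Thu.
Saturday occurs in January, October — 2 months.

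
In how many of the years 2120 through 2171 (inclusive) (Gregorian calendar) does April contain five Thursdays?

April has 30 days; it has five Thursdays when Thursday falls among the first (month-length − 28) days — i.e. when April 1 is one of Thursday/Wednesday.
April 1 by year: 2120:Mon 2121:Tue 2122:Wed✓ 2123:Thu✓ 2124:Sat 2125:Sun 2126:Mon 2127:Tue 2128:Thu✓ 2129:Fri 2130:Sat 2131:Sun 2132:Tue 2133:Wed✓ 2134:Thu✓ …(22 more)… 2157:Fri 2158:Sat 2159:Sun 2160:Tue 2161:Wed✓ 2162:Thu✓ 2163:Fri 2164:Sun 2165:Mon 2166:Tue 2167:Wed✓ 2168:Fri 2169:Sat 2170:Sun 2171:Mon
Years with five Thursdays: 2122, 2123, 2128, 2133, 2134, 2139, 2144, 2145, 2150, 2151, 2156, 2161, 2162, 2167 → 14.

14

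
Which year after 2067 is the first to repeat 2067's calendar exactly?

2078

Two years share a calendar iff Jan 1 falls on the same weekday and both are leap or both are common. 2067: Jan 1 is Saturday, common year.
2068: Jan 1 Sunday, leap
2069: Jan 1 Tuesday, common
2070: Jan 1 Wednesday, common
2071: Jan 1 Thursday, common
2072: Jan 1 Friday, leap
2073: Jan 1 Sunday, common
2074: Jan 1 Monday, common
2075: Jan 1 Tuesday, common
2076: Jan 1 Wednesday, leap
2077: Jan 1 Friday, common
2078: Jan 1 Saturday, common
2078 matches on both conditions.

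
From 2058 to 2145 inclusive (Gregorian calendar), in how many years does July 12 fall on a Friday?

Track July 12's weekday year by year (advancing +1, or +2 across a Feb 29):
  2058: Fri ✓  2059: Sat (+1)  2060: Mon (+2)  2061: Tue (+1)  2062: Wed (+1)
  2063: Thu (+1)  2064: Sat (+2)  2065: Sun (+1)  2066: Mon (+1)  2067: Tue (+1)
  2068: Thu (+2)  2069: Fri (+1) ✓  2070: Sat (+1)  2071: Sun (+1)  … (60 more years) …
  2132: Sat (+2)  2133: Sun (+1)  2134: Mon (+1)  2135: Tue (+1)  2136: Thu (+2)
  2137: Fri (+1) ✓  2138: Sat (+1)  2139: Sun (+1)  2140: Tue (+2)  2141: Wed (+1)
  2142: Thu (+1)  2143: Fri (+1) ✓  2144: Sun (+2)  2145: Mon (+1)
Friday years: 2058, 2069, 2075, 2080, 2086, 2097, 2109, 2115, 2120, 2126, 2137, 2143 — 12 in total.

12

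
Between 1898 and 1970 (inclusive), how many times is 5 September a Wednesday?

10

Track 5 September's weekday year by year (advancing +1, or +2 across a Feb 29):
  1898: Mon  1899: Tue (+1)  1900: Wed (+1) ✓  1901: Thu (+1)  1902: Fri (+1)
  1903: Sat (+1)  1904: Mon (+2)  1905: Tue (+1)  1906: Wed (+1) ✓  1907: Thu (+1)
  1908: Sat (+2)  1909: Sun (+1)  1910: Mon (+1)  1911: Tue (+1)  … (45 more years) …
  1957: Thu (+1)  1958: Fri (+1)  1959: Sat (+1)  1960: Mon (+2)  1961: Tue (+1)
  1962: Wed (+1) ✓  1963: Thu (+1)  1964: Sat (+2)  1965: Sun (+1)  1966: Mon (+1)
  1967: Tue (+1)  1968: Thu (+2)  1969: Fri (+1)  1970: Sat (+1)
Wednesday years: 1900, 1906, 1917, 1923, 1928, 1934, 1945, 1951, 1956, 1962 — 10 in total.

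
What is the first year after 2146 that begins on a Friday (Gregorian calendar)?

Jan 1 advances by 2 weekdays after a leap year and by 1 after a common year.
2146: Jan 1 is Saturday.
2147: Sunday
2148: Monday (leap)
2149: Wednesday
2150: Thursday
2151: Friday
2151 begins on a Friday

2151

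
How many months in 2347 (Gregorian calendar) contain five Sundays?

A month of length L has five Sundays iff its first Sunday is on day ≤ L−28 (so day 1–3 in a 31-day month, 1–2 in a 30-day month, day 1 in a leap February).
Checking each month of 2347: Jan starts Wed (31d); Feb starts Sat (28d); Mar starts Sat (31d) ✓; Apr starts Tue (30d); May starts Thu (31d); Jun starts Sun (30d) ✓; Jul starts Tue (31d); Aug starts Fri (31d) ✓; Sep starts Mon (30d); Oct starts Wed (31d); Nov starts Sat (30d) ✓; Dec starts Mon (31d).
Five-Sunday months: March, June, August, November → 4.

4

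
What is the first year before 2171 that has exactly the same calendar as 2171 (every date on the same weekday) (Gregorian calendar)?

Two years share a calendar iff Jan 1 falls on the same weekday and both are leap or both are common. 2171: Jan 1 is Tuesday, common year.
2170: Jan 1 Monday, common
2169: Jan 1 Sunday, common
2168: Jan 1 Friday, leap
2167: Jan 1 Thursday, common
2166: Jan 1 Wednesday, common
2165: Jan 1 Tuesday, common
2165 matches on both conditions.

2165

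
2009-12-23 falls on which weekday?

Wednesday

January 1, 2009 is a Thursday.
December 23 is day 357 of the year, i.e. 356 days after Jan 1.
356 mod 7 = 6, so advance 6 weekdays from Thursday: Wednesday.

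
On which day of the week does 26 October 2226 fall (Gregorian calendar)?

January 1, 2226 is a Sunday.
October 26 is day 299 of the year, i.e. 298 days after Jan 1.
298 mod 7 = 4, so advance 4 weekdays from Sunday: Thursday.

Thursday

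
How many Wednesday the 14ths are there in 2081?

1

Check the 14th of each month of 2081: Jan 14: Tue, Feb 14: Fri, Mar 14: Fri, Apr 14: Mon, May 14: Wed, Jun 14: Sat, Jul 14: Mon, Aug 14: Thu, Sep 14: Sun, Oct 14: Tue, Nov 14: Fri, Dec 14: Sun.
Wednesday occurs in May — 1 month.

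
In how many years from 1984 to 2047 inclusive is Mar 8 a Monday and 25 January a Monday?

6

Check each year's weekday for Mar 8 and 25 January:
  1984: Thu/Wed  1985: Fri/Fri  1986: Sat/Sat  1987: Sun/Sun  1988: Tue/Mon  1989: Wed/Wed  1990: Thu/Thu  1991: Fri/Fri  1992: Sun/Sat  1993: Mon/Mon ✓  1994: Tue/Tue  1995: Wed/Wed  1996: Fri/Thu  1997: Sat/Sat  …(36 more)…  2034: Wed/Wed  2035: Thu/Thu  2036: Sat/Fri  2037: Sun/Sun  2038: Mon/Mon ✓  2039: Tue/Tue  2040: Thu/Wed  2041: Fri/Fri  2042: Sat/Sat  2043: Sun/Sun  2044: Tue/Mon  2045: Wed/Wed  2046: Thu/Thu  2047: Fri/Fri
Both conditions hold in: 1993, 1999, 2010, 2021, 2027, 2038 — 6.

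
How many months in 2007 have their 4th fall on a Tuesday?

2

Check the 4th of each month of 2007: Jan 4: Thu, Feb 4: Sun, Mar 4: Sun, Apr 4: Wed, May 4: Fri, Jun 4: Mon, Jul 4: Wed, Aug 4: Sat, Sep 4: Tue, Oct 4: Thu, Nov 4: Sun, Dec 4: Tue.
Tuesday occurs in September, December — 2 months.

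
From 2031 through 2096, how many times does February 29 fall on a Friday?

3

Leap years in 2031–2096: 17 of them.
Feb 29 weekday advances by 5 (mod 7) from one leap year to the next four years later (or differs when a century non-leap intervenes).
Leap-day weekdays: 2032:Sun 2036:Fri✓ 2040:Wed 2044:Mon 2048:Sat 2052:Thu 2056:Tue 2060:Sun 2064:Fri✓ 2068:Wed 2072:Mon 2076:Sat 2080:Thu 2084:Tue 2088:Sun 2092:Fri✓ 2096:Wed
Friday: 2036, 2064, 2092 → 3.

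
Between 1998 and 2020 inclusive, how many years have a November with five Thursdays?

November has 30 days; it has five Thursdays when Thursday falls among the first (month-length − 28) days — i.e. when November 1 is one of Thursday/Wednesday.
November 1 by year: 1998:Sun 1999:Mon 2000:Wed✓ 2001:Thu✓ 2002:Fri 2003:Sat 2004:Mon 2005:Tue 2006:Wed✓ 2007:Thu✓ 2008:Sat 2009:Sun 2010:Mon 2011:Tue 2012:Thu✓ 2013:Fri 2014:Sat 2015:Sun 2016:Tue 2017:Wed✓ 2018:Thu✓ 2019:Fri 2020:Sun
Years with five Thursdays: 2000, 2001, 2006, 2007, 2012, 2017, 2018 → 7.

7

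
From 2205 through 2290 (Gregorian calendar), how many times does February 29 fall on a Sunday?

3

Leap years in 2205–2290: 21 of them.
Feb 29 weekday advances by 5 (mod 7) from one leap year to the next four years later (or differs when a century non-leap intervenes).
Leap-day weekdays: 2208:Mon 2212:Sat 2216:Thu 2220:Tue 2224:Sun✓ 2228:Fri 2232:Wed 2236:Mon 2240:Sat 2244:Thu 2248:Tue 2252:Sun✓ 2256:Fri 2260:Wed 2264:Mon 2268:Sat 2272:Thu 2276:Tue 2280:Sun✓ 2284:Fri 2288:Wed
Sunday: 2224, 2252, 2280 → 3.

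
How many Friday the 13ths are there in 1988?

1

Check the 13th of each month of 1988: Jan 13: Wed, Feb 13: Sat, Mar 13: Sun, Apr 13: Wed, May 13: Fri, Jun 13: Mon, Jul 13: Wed, Aug 13: Sat, Sep 13: Tue, Oct 13: Thu, Nov 13: Sun, Dec 13: Tue.
Friday occurs in May — 1 month.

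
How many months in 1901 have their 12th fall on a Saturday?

Check the 12th of each month of 1901: Jan 12: Sat, Feb 12: Tue, Mar 12: Tue, Apr 12: Fri, May 12: Sun, Jun 12: Wed, Jul 12: Fri, Aug 12: Mon, Sep 12: Thu, Oct 12: Sat, Nov 12: Tue, Dec 12: Thu.
Saturday occurs in January, October — 2 months.

2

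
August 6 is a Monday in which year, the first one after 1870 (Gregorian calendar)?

1877

From one year to the next, a fixed date's weekday advances by 1, or by 2 when a Feb 29 lies between the two dates.
1870: August 6 is Saturday.
1871: Sunday (+1)
1872: Tuesday (+2)
1873: Wednesday (+1)
1874: Thursday (+1)
1875: Friday (+1)
1876: Sunday (+2)
1877: Monday (+1)
August 6 falls on a Monday in 1877.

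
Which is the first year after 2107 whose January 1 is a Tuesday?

2109

Jan 1 advances by 2 weekdays after a leap year and by 1 after a common year.
2107: Jan 1 is Saturday.
2108: Sunday (leap)
2109: Tuesday
2109 begins on a Tuesday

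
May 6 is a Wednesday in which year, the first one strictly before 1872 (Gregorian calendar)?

1868

From one year to the next, a fixed date's weekday advances by 1, or by 2 when a Feb 29 lies between the two dates.
1872: May 6 is Monday.
1871: Saturday (−2)
1870: Friday (−1)
1869: Thursday (−1)
1868: Wednesday (−1)
May 6 falls on a Wednesday in 1868.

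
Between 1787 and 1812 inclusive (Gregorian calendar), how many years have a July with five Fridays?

11

July has 31 days; it has five Fridays when Friday falls among the first (month-length − 28) days — i.e. when July 1 is one of Friday/Thursday/Wednesday.
July 1 by year: 1787:Sun 1788:Tue 1789:Wed✓ 1790:Thu✓ 1791:Fri✓ 1792:Sun 1793:Mon 1794:Tue 1795:Wed✓ 1796:Fri✓ 1797:Sat 1798:Sun 1799:Mon 1800:Tue 1801:Wed✓ 1802:Thu✓ 1803:Fri✓ 1804:Sun 1805:Mon 1806:Tue 1807:Wed✓ 1808:Fri✓ 1809:Sat 1810:Sun 1811:Mon 1812:Wed✓
Years with five Fridays: 1789, 1790, 1791, 1795, 1796, 1801, 1802, 1803, 1807, 1808, 1812 → 11.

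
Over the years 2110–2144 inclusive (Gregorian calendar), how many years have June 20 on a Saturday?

6

Track June 20's weekday year by year (advancing +1, or +2 across a Feb 29):
  2110: Fri  2111: Sat (+1) ✓  2112: Mon (+2)  2113: Tue (+1)  2114: Wed (+1)
  2115: Thu (+1)  2116: Sat (+2) ✓  2117: Sun (+1)  2118: Mon (+1)  2119: Tue (+1)
  2120: Thu (+2)  2121: Fri (+1)  2122: Sat (+1) ✓  2123: Sun (+1)  … (7 more years) …
  2131: Wed (+1)  2132: Fri (+2)  2133: Sat (+1) ✓  2134: Sun (+1)  2135: Mon (+1)
  2136: Wed (+2)  2137: Thu (+1)  2138: Fri (+1)  2139: Sat (+1) ✓  2140: Mon (+2)
  2141: Tue (+1)  2142: Wed (+1)  2143: Thu (+1)  2144: Sat (+2) ✓
Saturday years: 2111, 2116, 2122, 2133, 2139, 2144 — 6 in total.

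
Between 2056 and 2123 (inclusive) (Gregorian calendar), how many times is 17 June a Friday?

10

Track 17 June's weekday year by year (advancing +1, or +2 across a Feb 29):
  2056: Sat  2057: Sun (+1)  2058: Mon (+1)  2059: Tue (+1)  2060: Thu (+2)
  2061: Fri (+1) ✓  2062: Sat (+1)  2063: Sun (+1)  2064: Tue (+2)  2065: Wed (+1)
  2066: Thu (+1)  2067: Fri (+1) ✓  2068: Sun (+2)  2069: Mon (+1)  … (40 more years) …
  2110: Tue (+1)  2111: Wed (+1)  2112: Fri (+2) ✓  2113: Sat (+1)  2114: Sun (+1)
  2115: Mon (+1)  2116: Wed (+2)  2117: Thu (+1)  2118: Fri (+1) ✓  2119: Sat (+1)
  2120: Mon (+2)  2121: Tue (+1)  2122: Wed (+1)  2123: Thu (+1)
Friday years: 2061, 2067, 2072, 2078, 2089, 2095, 2101, 2107, 2112, 2118 — 10 in total.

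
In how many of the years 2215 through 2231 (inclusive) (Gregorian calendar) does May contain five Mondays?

May has 31 days; it has five Mondays when Monday falls among the first (month-length − 28) days — i.e. when May 1 is one of Monday/Sunday/Saturday.
May 1 by year: 2215:Mon✓ 2216:Wed 2217:Thu 2218:Fri 2219:Sat✓ 2220:Mon✓ 2221:Tue 2222:Wed 2223:Thu 2224:Sat✓ 2225:Sun✓ 2226:Mon✓ 2227:Tue 2228:Thu 2229:Fri 2230:Sat✓ 2231:Sun✓
Years with five Mondays: 2215, 2219, 2220, 2224, 2225, 2226, 2230, 2231 → 8.

8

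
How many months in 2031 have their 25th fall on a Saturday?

Check the 25th of each month of 2031: Jan 25: Sat, Feb 25: Tue, Mar 25: Tue, Apr 25: Fri, May 25: Sun, Jun 25: Wed, Jul 25: Fri, Aug 25: Mon, Sep 25: Thu, Oct 25: Sat, Nov 25: Tue, Dec 25: Thu.
Saturday occurs in January, October — 2 months.

2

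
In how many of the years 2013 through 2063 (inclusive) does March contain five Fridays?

23

March has 31 days; it has five Fridays when Friday falls among the first (month-length − 28) days — i.e. when March 1 is one of Friday/Thursday/Wednesday.
March 1 by year: 2013:Fri✓ 2014:Sat 2015:Sun 2016:Tue 2017:Wed✓ 2018:Thu✓ 2019:Fri✓ 2020:Sun 2021:Mon 2022:Tue 2023:Wed✓ 2024:Fri✓ 2025:Sat 2026:Sun 2027:Mon …(21 more)… 2049:Mon 2050:Tue 2051:Wed✓ 2052:Fri✓ 2053:Sat 2054:Sun 2055:Mon 2056:Wed✓ 2057:Thu✓ 2058:Fri✓ 2059:Sat 2060:Mon 2061:Tue 2062:Wed✓ 2063:Thu✓
Years with five Fridays: 2013, 2017, 2018, 2019, 2023, 2024, 2028, 2029, 2030, 2034, 2035, 2040, 2041, 2045, 2046, 2047, 2051, 2052, 2056, 2057, 2058, 2062, 2063 → 23.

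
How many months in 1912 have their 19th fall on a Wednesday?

Check the 19th of each month of 1912: Jan 19: Fri, Feb 19: Mon, Mar 19: Tue, Apr 19: Fri, May 19: Sun, Jun 19: Wed, Jul 19: Fri, Aug 19: Mon, Sep 19: Thu, Oct 19: Sat, Nov 19: Tue, Dec 19: Thu.
Wednesday occurs in June — 1 month.

1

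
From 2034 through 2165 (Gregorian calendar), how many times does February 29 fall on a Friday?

Leap years in 2034–2165: 32 of them.
Feb 29 weekday advances by 5 (mod 7) from one leap year to the next four years later (or differs when a century non-leap intervenes).
Leap-day weekdays: 2036:Fri✓ 2040:Wed 2044:Mon 2048:Sat 2052:Thu 2056:Tue 2060:Sun 2064:Fri✓ 2068:Wed 2072:Mon 2076:Sat 2080:Thu 2084:Tue …(6 more)… 2116:Sat 2120:Thu 2124:Tue 2128:Sun 2132:Fri✓ 2136:Wed 2140:Mon 2144:Sat 2148:Thu 2152:Tue 2156:Sun 2160:Fri✓ 2164:Wed
Friday: 2036, 2064, 2092, 2104, 2132, 2160 → 6.

6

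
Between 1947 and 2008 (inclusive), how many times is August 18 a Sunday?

Track August 18's weekday year by year (advancing +1, or +2 across a Feb 29):
  1947: Mon  1948: Wed (+2)  1949: Thu (+1)  1950: Fri (+1)  1951: Sat (+1)
  1952: Mon (+2)  1953: Tue (+1)  1954: Wed (+1)  1955: Thu (+1)  1956: Sat (+2)
  1957: Sun (+1) ✓  1958: Mon (+1)  1959: Tue (+1)  1960: Thu (+2)  … (34 more years) …
  1995: Fri (+1)  1996: Sun (+2) ✓  1997: Mon (+1)  1998: Tue (+1)  1999: Wed (+1)
  2000: Fri (+2)  2001: Sat (+1)  2002: Sun (+1) ✓  2003: Mon (+1)  2004: Wed (+2)
  2005: Thu (+1)  2006: Fri (+1)  2007: Sat (+1)  2008: Mon (+2)
Sunday years: 1957, 1963, 1968, 1974, 1985, 1991, 1996, 2002 — 8 in total.

8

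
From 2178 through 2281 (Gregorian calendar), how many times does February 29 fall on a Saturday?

Leap years in 2178–2281: 25 of them.
Feb 29 weekday advances by 5 (mod 7) from one leap year to the next four years later (or differs when a century non-leap intervenes).
Leap-day weekdays: 2180:Tue 2184:Sun 2188:Fri 2192:Wed 2196:Mon 2204:Wed 2208:Mon 2212:Sat✓ 2216:Thu 2220:Tue 2224:Sun 2228:Fri 2232:Wed 2236:Mon 2240:Sat✓ 2244:Thu 2248:Tue 2252:Sun 2256:Fri 2260:Wed 2264:Mon 2268:Sat✓ 2272:Thu 2276:Tue 2280:Sun
Saturday: 2212, 2240, 2268 → 3.

3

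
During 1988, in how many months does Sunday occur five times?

4

A month of length L has five Sundays iff its first Sunday is on day ≤ L−28 (so day 1–3 in a 31-day month, 1–2 in a 30-day month, day 1 in a leap February).
Checking each month of 1988: Jan starts Fri (31d) ✓; Feb starts Mon (29d); Mar starts Tue (31d); Apr starts Fri (30d); May starts Sun (31d) ✓; Jun starts Wed (30d); Jul starts Fri (31d) ✓; Aug starts Mon (31d); Sep starts Thu (30d); Oct starts Sat (31d) ✓; Nov starts Tue (30d); Dec starts Thu (31d).
Five-Sunday months: January, May, July, October → 4.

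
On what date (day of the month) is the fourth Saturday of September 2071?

26

September 1, 2071 is a Tuesday, so the first Saturday is the 5th.
The fourth Saturday is 5 + 21 = 26.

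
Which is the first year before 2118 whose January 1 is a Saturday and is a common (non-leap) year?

Jan 1 advances by 2 weekdays after a leap year and by 1 after a common year.
2118: Jan 1 is Saturday.
2117: Friday
2116: Wednesday (leap)
2115: Tuesday
2114: Monday
2113: Sunday
2112: Friday (leap)
2111: Thursday
2110: Wednesday
2109: Tuesday
2108: Sunday (leap)
2107: Saturday
2107 begins on a Saturday and is a common year.

2107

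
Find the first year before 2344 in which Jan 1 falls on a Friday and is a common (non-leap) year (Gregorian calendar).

2343

Jan 1 advances by 2 weekdays after a leap year and by 1 after a common year.
2344: Jan 1 is Saturday (leap).
2343: Friday
2343 begins on a Friday and is a common year.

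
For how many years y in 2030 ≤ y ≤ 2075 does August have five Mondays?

August has 31 days; it has five Mondays when Monday falls among the first (month-length − 28) days — i.e. when August 1 is one of Monday/Sunday/Saturday.
August 1 by year: 2030:Thu 2031:Fri 2032:Sun✓ 2033:Mon✓ 2034:Tue 2035:Wed 2036:Fri 2037:Sat✓ 2038:Sun✓ 2039:Mon✓ 2040:Wed 2041:Thu 2042:Fri 2043:Sat✓ 2044:Mon✓ …(16 more)… 2061:Mon✓ 2062:Tue 2063:Wed 2064:Fri 2065:Sat✓ 2066:Sun✓ 2067:Mon✓ 2068:Wed 2069:Thu 2070:Fri 2071:Sat✓ 2072:Mon✓ 2073:Tue 2074:Wed 2075:Thu
Years with five Mondays: 2032, 2033, 2037, 2038, 2039, 2043, 2044, 2048, 2049, 2050, 2054, 2055, 2060, 2061, 2065, 2066, 2067, 2071, 2072 → 19.

19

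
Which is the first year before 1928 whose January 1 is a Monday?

1923

Jan 1 advances by 2 weekdays after a leap year and by 1 after a common year.
1928: Jan 1 is Sunday (leap).
1927: Saturday
1926: Friday
1925: Thursday
1924: Tuesday (leap)
1923: Monday
1923 begins on a Monday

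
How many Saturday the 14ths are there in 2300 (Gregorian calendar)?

2

Check the 14th of each month of 2300: Jan 14: Sun, Feb 14: Wed, Mar 14: Wed, Apr 14: Sat, May 14: Mon, Jun 14: Thu, Jul 14: Sat, Aug 14: Tue, Sep 14: Fri, Oct 14: Sun, Nov 14: Wed, Dec 14: Fri.
Saturday occurs in April, July — 2 months.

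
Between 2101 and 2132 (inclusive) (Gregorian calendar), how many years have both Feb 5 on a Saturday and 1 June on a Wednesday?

Check each year's weekday for Feb 5 and 1 June:
  2101: Sat/Wed ✓  2102: Sun/Thu  2103: Mon/Fri  2104: Tue/Sun  2105: Thu/Mon  2106: Fri/Tue  2107: Sat/Wed ✓  2108: Sun/Fri  2109: Tue/Sat  2110: Wed/Sun  2111: Thu/Mon  2112: Fri/Wed  2113: Sun/Thu  2114: Mon/Fri  …(4 more)…  2119: Sun/Thu  2120: Mon/Sat  2121: Wed/Sun  2122: Thu/Mon  2123: Fri/Tue  2124: Sat/Thu  2125: Mon/Fri  2126: Tue/Sat  2127: Wed/Sun  2128: Thu/Tue  2129: Sat/Wed ✓  2130: Sun/Thu  2131: Mon/Fri  2132: Tue/Sun
Both conditions hold in: 2101, 2107, 2118, 2129 — 4.

4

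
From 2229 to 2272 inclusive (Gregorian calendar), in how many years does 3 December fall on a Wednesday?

5

Track 3 December's weekday year by year (advancing +1, or +2 across a Feb 29):
  2229: Thu  2230: Fri (+1)  2231: Sat (+1)  2232: Mon (+2)  2233: Tue (+1)
  2234: Wed (+1) ✓  2235: Thu (+1)  2236: Sat (+2)  2237: Sun (+1)  2238: Mon (+1)
  2239: Tue (+1)  2240: Thu (+2)  2241: Fri (+1)  2242: Sat (+1)  … (16 more years) …
  2259: Sat (+1)  2260: Mon (+2)  2261: Tue (+1)  2262: Wed (+1) ✓  2263: Thu (+1)
  2264: Sat (+2)  2265: Sun (+1)  2266: Mon (+1)  2267: Tue (+1)  2268: Thu (+2)
  2269: Fri (+1)  2270: Sat (+1)  2271: Sun (+1)  2272: Tue (+2)
Wednesday years: 2234, 2245, 2251, 2256, 2262 — 5 in total.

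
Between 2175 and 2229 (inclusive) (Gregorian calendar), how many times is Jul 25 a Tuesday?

Track Jul 25's weekday year by year (advancing +1, or +2 across a Feb 29):
  2175: Tue ✓  2176: Thu (+2)  2177: Fri (+1)  2178: Sat (+1)  2179: Sun (+1)
  2180: Tue (+2) ✓  2181: Wed (+1)  2182: Thu (+1)  2183: Fri (+1)  2184: Sun (+2)
  2185: Mon (+1)  2186: Tue (+1) ✓  2187: Wed (+1)  2188: Fri (+2)  … (27 more years) …
  2216: Thu (+2)  2217: Fri (+1)  2218: Sat (+1)  2219: Sun (+1)  2220: Tue (+2) ✓
  2221: Wed (+1)  2222: Thu (+1)  2223: Fri (+1)  2224: Sun (+2)  2225: Mon (+1)
  2226: Tue (+1) ✓  2227: Wed (+1)  2228: Fri (+2)  2229: Sat (+1)
Tuesday years: 2175, 2180, 2186, 2197, 2209, 2215, 2220, 2226 — 8 in total.

8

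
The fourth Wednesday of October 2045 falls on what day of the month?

25

October 1, 2045 is a Sunday, so the first Wednesday is the 4th.
The fourth Wednesday is 4 + 21 = 25.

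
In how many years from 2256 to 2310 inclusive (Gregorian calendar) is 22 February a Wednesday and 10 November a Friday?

6

Check each year's weekday for 22 February and 10 November:
  2256: Fri/Mon  2257: Sun/Tue  2258: Mon/Wed  2259: Tue/Thu  2260: Wed/Sat  2261: Fri/Sun  2262: Sat/Mon  2263: Sun/Tue  2264: Mon/Thu  2265: Wed/Fri ✓  2266: Thu/Sat  2267: Fri/Sun  2268: Sat/Tue  2269: Mon/Wed  …(27 more)…  2297: Mon/Wed  2298: Tue/Thu  2299: Wed/Fri ✓  2300: Thu/Sat  2301: Fri/Sun  2302: Sat/Mon  2303: Sun/Tue  2304: Mon/Thu  2305: Wed/Fri ✓  2306: Thu/Sat  2307: Fri/Sun  2308: Sat/Tue  2309: Mon/Wed  2310: Tue/Thu
Both conditions hold in: 2265, 2271, 2282, 2293, 2299, 2305 — 6.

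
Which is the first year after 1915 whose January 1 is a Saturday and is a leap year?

1916

Jan 1 advances by 2 weekdays after a leap year and by 1 after a common year.
1915: Jan 1 is Friday.
1916: Saturday (leap)
1916 begins on a Saturday and is a leap year.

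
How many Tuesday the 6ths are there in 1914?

Check the 6th of each month of 1914: Jan 6: Tue, Feb 6: Fri, Mar 6: Fri, Apr 6: Mon, May 6: Wed, Jun 6: Sat, Jul 6: Mon, Aug 6: Thu, Sep 6: Sun, Oct 6: Tue, Nov 6: Fri, Dec 6: Sun.
Tuesday occurs in January, October — 2 months.

2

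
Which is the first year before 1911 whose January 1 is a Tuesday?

1907

Jan 1 advances by 2 weekdays after a leap year and by 1 after a common year.
1911: Jan 1 is Sunday.
1910: Saturday
1909: Friday
1908: Wednesday (leap)
1907: Tuesday
1907 begins on a Tuesday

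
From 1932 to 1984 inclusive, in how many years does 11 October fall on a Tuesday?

8

Track 11 October's weekday year by year (advancing +1, or +2 across a Feb 29):
  1932: Tue ✓  1933: Wed (+1)  1934: Thu (+1)  1935: Fri (+1)  1936: Sun (+2)
  1937: Mon (+1)  1938: Tue (+1) ✓  1939: Wed (+1)  1940: Fri (+2)  1941: Sat (+1)
  1942: Sun (+1)  1943: Mon (+1)  1944: Wed (+2)  1945: Thu (+1)  … (25 more years) …
  1971: Mon (+1)  1972: Wed (+2)  1973: Thu (+1)  1974: Fri (+1)  1975: Sat (+1)
  1976: Mon (+2)  1977: Tue (+1) ✓  1978: Wed (+1)  1979: Thu (+1)  1980: Sat (+2)
  1981: Sun (+1)  1982: Mon (+1)  1983: Tue (+1) ✓  1984: Thu (+2)
Tuesday years: 1932, 1938, 1949, 1955, 1960, 1966, 1977, 1983 — 8 in total.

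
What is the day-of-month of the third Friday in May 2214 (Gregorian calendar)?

20

May 1, 2214 is a Sunday, so the first Friday is the 6th.
The third Friday is 6 + 14 = 20.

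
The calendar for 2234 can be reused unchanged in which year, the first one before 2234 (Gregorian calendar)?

2223

Two years share a calendar iff Jan 1 falls on the same weekday and both are leap or both are common. 2234: Jan 1 is Wednesday, common year.
2233: Jan 1 Tuesday, common
2232: Jan 1 Sunday, leap
2231: Jan 1 Saturday, common
2230: Jan 1 Friday, common
2229: Jan 1 Thursday, common
2228: Jan 1 Tuesday, leap
2227: Jan 1 Monday, common
2226: Jan 1 Sunday, common
2225: Jan 1 Saturday, common
2224: Jan 1 Thursday, leap
2223: Jan 1 Wednesday, common
2223 matches on both conditions.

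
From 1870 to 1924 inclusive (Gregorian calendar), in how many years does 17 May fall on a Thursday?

Track 17 May's weekday year by year (advancing +1, or +2 across a Feb 29):
  1870: Tue  1871: Wed (+1)  1872: Fri (+2)  1873: Sat (+1)  1874: Sun (+1)
  1875: Mon (+1)  1876: Wed (+2)  1877: Thu (+1) ✓  1878: Fri (+1)  1879: Sat (+1)
  1880: Mon (+2)  1881: Tue (+1)  1882: Wed (+1)  1883: Thu (+1) ✓  … (27 more years) …
  1911: Wed (+1)  1912: Fri (+2)  1913: Sat (+1)  1914: Sun (+1)  1915: Mon (+1)
  1916: Wed (+2)  1917: Thu (+1) ✓  1918: Fri (+1)  1919: Sat (+1)  1920: Mon (+2)
  1921: Tue (+1)  1922: Wed (+1)  1923: Thu (+1) ✓  1924: Sat (+2)
Thursday years: 1877, 1883, 1888, 1894, 1900, 1906, 1917, 1923 — 8 in total.

8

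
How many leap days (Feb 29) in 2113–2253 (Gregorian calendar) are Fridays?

4

Leap years in 2113–2253: 34 of them.
Feb 29 weekday advances by 5 (mod 7) from one leap year to the next four years later (or differs when a century non-leap intervenes).
Leap-day weekdays: 2116:Sat 2120:Thu 2124:Tue 2128:Sun 2132:Fri✓ 2136:Wed 2140:Mon 2144:Sat 2148:Thu 2152:Tue 2156:Sun 2160:Fri✓ 2164:Wed …(8 more)… 2204:Wed 2208:Mon 2212:Sat 2216:Thu 2220:Tue 2224:Sun 2228:Fri✓ 2232:Wed 2236:Mon 2240:Sat 2244:Thu 2248:Tue 2252:Sun
Friday: 2132, 2160, 2188, 2228 → 4.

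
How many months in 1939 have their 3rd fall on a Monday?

Check the 3rd of each month of 1939: Jan 3: Tue, Feb 3: Fri, Mar 3: Fri, Apr 3: Mon, May 3: Wed, Jun 3: Sat, Jul 3: Mon, Aug 3: Thu, Sep 3: Sun, Oct 3: Tue, Nov 3: Fri, Dec 3: Sun.
Monday occurs in April, July — 2 months.

2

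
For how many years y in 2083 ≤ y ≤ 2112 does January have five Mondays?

12

January has 31 days; it has five Mondays when Monday falls among the first (month-length − 28) days — i.e. when January 1 is one of Monday/Sunday/Saturday.
January 1 by year: 2083:Fri 2084:Sat✓ 2085:Mon✓ 2086:Tue 2087:Wed 2088:Thu 2089:Sat✓ 2090:Sun✓ 2091:Mon✓ 2092:Tue 2093:Thu 2094:Fri 2095:Sat✓ 2096:Sun✓ 2097:Tue 2098:Wed 2099:Thu 2100:Fri 2101:Sat✓ 2102:Sun✓ 2103:Mon✓ 2104:Tue 2105:Thu 2106:Fri 2107:Sat✓ 2108:Sun✓ 2109:Tue 2110:Wed 2111:Thu 2112:Fri
Years with five Mondays: 2084, 2085, 2089, 2090, 2091, 2095, 2096, 2101, 2102, 2103, 2107, 2108 → 12.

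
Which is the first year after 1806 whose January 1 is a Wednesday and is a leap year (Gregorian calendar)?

Jan 1 advances by 2 weekdays after a leap year and by 1 after a common year.
1806: Jan 1 is Wednesday.
1807: Thursday
1808: Friday (leap)
1809: Sunday
1810: Monday
1811: Tuesday
1812: Wednesday (leap)
1812 begins on a Wednesday and is a leap year.

1812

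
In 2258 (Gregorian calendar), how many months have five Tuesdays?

A month of length L has five Tuesdays iff its first Tuesday is on day ≤ L−28 (so day 1–3 in a 31-day month, 1–2 in a 30-day month, day 1 in a leap February).
Checking each month of 2258: Jan starts Fri (31d); Feb starts Mon (28d); Mar starts Mon (31d) ✓; Apr starts Thu (30d); May starts Sat (31d); Jun starts Tue (30d) ✓; Jul starts Thu (31d); Aug starts Sun (31d) ✓; Sep starts Wed (30d); Oct starts Fri (31d); Nov starts Mon (30d) ✓; Dec starts Wed (31d).
Five-Tuesday months: March, June, August, November → 4.

4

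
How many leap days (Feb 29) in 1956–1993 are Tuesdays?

Leap years in 1956–1993: 10 of them.
Feb 29 weekday advances by 5 (mod 7) from one leap year to the next four years later (or differs when a century non-leap intervenes).
Leap-day weekdays: 1956:Wed 1960:Mon 1964:Sat 1968:Thu 1972:Tue✓ 1976:Sun 1980:Fri 1984:Wed 1988:Mon 1992:Sat
Tuesday: 1972 → 1.

1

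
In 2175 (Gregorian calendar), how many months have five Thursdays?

A month of length L has five Thursdays iff its first Thursday is on day ≤ L−28 (so day 1–3 in a 31-day month, 1–2 in a 30-day month, day 1 in a leap February).
Checking each month of 2175: Jan starts Sun (31d); Feb starts Wed (28d); Mar starts Wed (31d) ✓; Apr starts Sat (30d); May starts Mon (31d); Jun starts Thu (30d) ✓; Jul starts Sat (31d); Aug starts Tue (31d) ✓; Sep starts Fri (30d); Oct starts Sun (31d); Nov starts Wed (30d) ✓; Dec starts Fri (31d).
Five-Thursday months: March, June, August, November → 4.

4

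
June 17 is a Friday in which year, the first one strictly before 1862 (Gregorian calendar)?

1859

From one year to the next, a fixed date's weekday advances by 1, or by 2 when a Feb 29 lies between the two dates.
1862: June 17 is Tuesday.
1861: Monday (−1)
1860: Sunday (−1)
1859: Friday (−2)
June 17 falls on a Friday in 1859.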